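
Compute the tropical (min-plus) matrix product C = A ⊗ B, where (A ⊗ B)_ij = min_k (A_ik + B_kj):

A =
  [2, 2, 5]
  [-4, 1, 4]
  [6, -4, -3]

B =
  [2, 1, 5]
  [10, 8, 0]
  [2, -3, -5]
A ⊗ B =
  [4, 2, 0]
  [-2, -3, -1]
  [-1, -6, -8]

Apply the min-plus product entry-by-entry:
  C[0][0] = min over k of (A[0][0] + B[0][0] = 2 + 2 = 4, A[0][1] + B[1][0] = 2 + 10 = 12, A[0][2] + B[2][0] = 5 + 2 = 7) = 4 (attained at k = 0)
  C[0][1] = min over k of (A[0][0] + B[0][1] = 2 + 1 = 3, A[0][1] + B[1][1] = 2 + 8 = 10, A[0][2] + B[2][1] = 5 + -3 = 2) = 2 (attained at k = 2)
  C[0][2] = min over k of (A[0][0] + B[0][2] = 2 + 5 = 7, A[0][1] + B[1][2] = 2 + 0 = 2, A[0][2] + B[2][2] = 5 + -5 = 0) = 0 (attained at k = 2)
  C[1][0] = min over k of (A[1][0] + B[0][0] = -4 + 2 = -2, A[1][1] + B[1][0] = 1 + 10 = 11, A[1][2] + B[2][0] = 4 + 2 = 6) = -2 (attained at k = 0)
  C[1][1] = min over k of (A[1][0] + B[0][1] = -4 + 1 = -3, A[1][1] + B[1][1] = 1 + 8 = 9, A[1][2] + B[2][1] = 4 + -3 = 1) = -3 (attained at k = 0)
  C[1][2] = min over k of (A[1][0] + B[0][2] = -4 + 5 = 1, A[1][1] + B[1][2] = 1 + 0 = 1, A[1][2] + B[2][2] = 4 + -5 = -1) = -1 (attained at k = 2)
  C[2][0] = min over k of (A[2][0] + B[0][0] = 6 + 2 = 8, A[2][1] + B[1][0] = -4 + 10 = 6, A[2][2] + B[2][0] = -3 + 2 = -1) = -1 (attained at k = 2)
  C[2][1] = min over k of (A[2][0] + B[0][1] = 6 + 1 = 7, A[2][1] + B[1][1] = -4 + 8 = 4, A[2][2] + B[2][1] = -3 + -3 = -6) = -6 (attained at k = 2)
  C[2][2] = min over k of (A[2][0] + B[0][2] = 6 + 5 = 11, A[2][1] + B[1][2] = -4 + 0 = -4, A[2][2] + B[2][2] = -3 + -5 = -8) = -8 (attained at k = 2)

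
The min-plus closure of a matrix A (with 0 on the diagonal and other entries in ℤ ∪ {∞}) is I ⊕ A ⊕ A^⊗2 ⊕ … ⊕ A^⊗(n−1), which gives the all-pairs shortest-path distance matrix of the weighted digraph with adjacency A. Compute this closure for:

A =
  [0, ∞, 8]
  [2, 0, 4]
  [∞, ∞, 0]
Closure =
  [0, ∞, 8]
  [2, 0, 4]
  [∞, ∞, 0]

This is the Floyd-Warshall all-pairs shortest-path computation. For each intermediate vertex k = 0, 1, …, 2, update dist[i][j] ← min(dist[i][j], dist[i][k] + dist[k][j]). The final matrix gives, for each (i, j), the minimum total weight of any directed path from i to j (possibly empty when i = j).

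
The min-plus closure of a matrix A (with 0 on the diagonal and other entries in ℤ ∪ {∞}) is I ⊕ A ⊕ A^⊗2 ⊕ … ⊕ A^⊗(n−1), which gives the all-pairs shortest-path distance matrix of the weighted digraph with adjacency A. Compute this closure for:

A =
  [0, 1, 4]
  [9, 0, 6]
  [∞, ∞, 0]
Closure =
  [0, 1, 4]
  [9, 0, 6]
  [∞, ∞, 0]

This is the Floyd-Warshall all-pairs shortest-path computation. For each intermediate vertex k = 0, 1, …, 2, update dist[i][j] ← min(dist[i][j], dist[i][k] + dist[k][j]). The final matrix gives, for each (i, j), the minimum total weight of any directed path from i to j (possibly empty when i = j).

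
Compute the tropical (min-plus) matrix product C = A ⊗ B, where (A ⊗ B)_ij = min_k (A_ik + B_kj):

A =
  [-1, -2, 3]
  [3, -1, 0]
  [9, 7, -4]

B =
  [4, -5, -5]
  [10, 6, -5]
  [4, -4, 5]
A ⊗ B =
  [3, -6, -7]
  [4, -4, -6]
  [0, -8, 1]

Apply the min-plus product entry-by-entry:
  C[0][0] = min over k of (A[0][0] + B[0][0] = -1 + 4 = 3, A[0][1] + B[1][0] = -2 + 10 = 8, A[0][2] + B[2][0] = 3 + 4 = 7) = 3 (attained at k = 0)
  C[0][1] = min over k of (A[0][0] + B[0][1] = -1 + -5 = -6, A[0][1] + B[1][1] = -2 + 6 = 4, A[0][2] + B[2][1] = 3 + -4 = -1) = -6 (attained at k = 0)
  C[0][2] = min over k of (A[0][0] + B[0][2] = -1 + -5 = -6, A[0][1] + B[1][2] = -2 + -5 = -7, A[0][2] + B[2][2] = 3 + 5 = 8) = -7 (attained at k = 1)
  C[1][0] = min over k of (A[1][0] + B[0][0] = 3 + 4 = 7, A[1][1] + B[1][0] = -1 + 10 = 9, A[1][2] + B[2][0] = 0 + 4 = 4) = 4 (attained at k = 2)
  C[1][1] = min over k of (A[1][0] + B[0][1] = 3 + -5 = -2, A[1][1] + B[1][1] = -1 + 6 = 5, A[1][2] + B[2][1] = 0 + -4 = -4) = -4 (attained at k = 2)
  C[1][2] = min over k of (A[1][0] + B[0][2] = 3 + -5 = -2, A[1][1] + B[1][2] = -1 + -5 = -6, A[1][2] + B[2][2] = 0 + 5 = 5) = -6 (attained at k = 1)
  C[2][0] = min over k of (A[2][0] + B[0][0] = 9 + 4 = 13, A[2][1] + B[1][0] = 7 + 10 = 17, A[2][2] + B[2][0] = -4 + 4 = 0) = 0 (attained at k = 2)
  C[2][1] = min over k of (A[2][0] + B[0][1] = 9 + -5 = 4, A[2][1] + B[1][1] = 7 + 6 = 13, A[2][2] + B[2][1] = -4 + -4 = -8) = -8 (attained at k = 2)
  C[2][2] = min over k of (A[2][0] + B[0][2] = 9 + -5 = 4, A[2][1] + B[1][2] = 7 + -5 = 2, A[2][2] + B[2][2] = -4 + 5 = 1) = 1 (attained at k = 2)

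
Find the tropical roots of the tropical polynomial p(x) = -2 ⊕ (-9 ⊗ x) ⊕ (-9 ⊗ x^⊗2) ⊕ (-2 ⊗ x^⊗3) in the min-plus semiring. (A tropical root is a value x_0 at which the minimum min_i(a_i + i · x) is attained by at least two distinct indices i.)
Roots: {-7, 0, 7}

Each tropical root is a break point of the lower envelope of the lines y = a_i + i · x (there are 4 lines, with slopes 0, 1, ..., 3). Only the lines that attain the minimum somewhere contribute to roots; other lines are dominated. Here the surviving (envelope) indices are i = 3, i = 2, i = 1, i = 0.
Intersections between consecutive envelope lines give the roots: for adjacent envelope indices i < j the intersection is x = (a_i − a_j) / (j − i). Reading off the sorted break points: {-7, 0, 7}.
Verification: at each break x_0, at least two indices attain the minimum of min_i(a_i + i · x_0).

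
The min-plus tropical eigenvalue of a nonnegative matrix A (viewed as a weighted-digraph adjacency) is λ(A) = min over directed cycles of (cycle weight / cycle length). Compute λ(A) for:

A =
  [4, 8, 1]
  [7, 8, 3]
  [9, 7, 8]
λ(A) = 4

Enumerate directed cycles and compute their means (weight / length). Sample:
  cycle 0 → 0: weight = 4, length = 1, mean = 4/1 ≈ 4.000
  cycle 1 → 1: weight = 8, length = 1, mean = 8/1 ≈ 8.000
  cycle 2 → 2: weight = 8, length = 1, mean = 8/1 ≈ 8.000
  cycle 0 → 1 → 0: weight = 15, length = 2, mean = 15/2 ≈ 7.500
  cycle 0 → 2 → 0: weight = 10, length = 2, mean = 10/2 ≈ 5.000
  cycle 1 → 0 → 1: weight = 15, length = 2, mean = 15/2 ≈ 7.500
Minimum mean = 4.000, attained e.g. along the cycle 0 → 0 with weight 4 and length 1. So λ(A) = 4/1 = 4.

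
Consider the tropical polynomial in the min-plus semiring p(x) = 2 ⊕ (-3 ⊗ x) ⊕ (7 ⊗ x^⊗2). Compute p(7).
p(7) = 2

A tropical monomial a ⊗ x^⊗i evaluates to a + i · x. Evaluating each term at x = 7:
  Term 0 contributes 2 + 0 · 7 = 2
  Term 1 contributes -3 + 1 · 7 = 4
  Term 2 contributes 7 + 2 · 7 = 21
p(7) = ⊕ of these = min[2, 4, 21] = 2.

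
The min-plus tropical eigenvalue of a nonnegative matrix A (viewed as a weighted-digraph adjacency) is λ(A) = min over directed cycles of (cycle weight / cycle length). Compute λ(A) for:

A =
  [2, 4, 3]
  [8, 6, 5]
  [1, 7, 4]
λ(A) = 2

Enumerate directed cycles and compute their means (weight / length). Sample:
  cycle 0 → 0: weight = 2, length = 1, mean = 2/1 ≈ 2.000
  cycle 1 → 1: weight = 6, length = 1, mean = 6/1 ≈ 6.000
  cycle 2 → 2: weight = 4, length = 1, mean = 4/1 ≈ 4.000
  cycle 0 → 1 → 0: weight = 12, length = 2, mean = 12/2 ≈ 6.000
  cycle 0 → 2 → 0: weight = 4, length = 2, mean = 4/2 ≈ 2.000
  cycle 1 → 0 → 1: weight = 12, length = 2, mean = 12/2 ≈ 6.000
Minimum mean = 2.000, attained e.g. along the cycle 0 → 0 with weight 2 and length 1. So λ(A) = 2/1 = 2.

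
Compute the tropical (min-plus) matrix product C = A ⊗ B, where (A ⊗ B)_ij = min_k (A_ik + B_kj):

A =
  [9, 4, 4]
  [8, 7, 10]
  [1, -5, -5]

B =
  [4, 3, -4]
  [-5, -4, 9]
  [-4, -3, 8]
A ⊗ B =
  [-1, 0, 5]
  [2, 3, 4]
  [-10, -9, -3]

Apply the min-plus product entry-by-entry:
  C[0][0] = min over k of (A[0][0] + B[0][0] = 9 + 4 = 13, A[0][1] + B[1][0] = 4 + -5 = -1, A[0][2] + B[2][0] = 4 + -4 = 0) = -1 (attained at k = 1)
  C[0][1] = min over k of (A[0][0] + B[0][1] = 9 + 3 = 12, A[0][1] + B[1][1] = 4 + -4 = 0, A[0][2] + B[2][1] = 4 + -3 = 1) = 0 (attained at k = 1)
  C[0][2] = min over k of (A[0][0] + B[0][2] = 9 + -4 = 5, A[0][1] + B[1][2] = 4 + 9 = 13, A[0][2] + B[2][2] = 4 + 8 = 12) = 5 (attained at k = 0)
  C[1][0] = min over k of (A[1][0] + B[0][0] = 8 + 4 = 12, A[1][1] + B[1][0] = 7 + -5 = 2, A[1][2] + B[2][0] = 10 + -4 = 6) = 2 (attained at k = 1)
  C[1][1] = min over k of (A[1][0] + B[0][1] = 8 + 3 = 11, A[1][1] + B[1][1] = 7 + -4 = 3, A[1][2] + B[2][1] = 10 + -3 = 7) = 3 (attained at k = 1)
  C[1][2] = min over k of (A[1][0] + B[0][2] = 8 + -4 = 4, A[1][1] + B[1][2] = 7 + 9 = 16, A[1][2] + B[2][2] = 10 + 8 = 18) = 4 (attained at k = 0)
  C[2][0] = min over k of (A[2][0] + B[0][0] = 1 + 4 = 5, A[2][1] + B[1][0] = -5 + -5 = -10, A[2][2] + B[2][0] = -5 + -4 = -9) = -10 (attained at k = 1)
  C[2][1] = min over k of (A[2][0] + B[0][1] = 1 + 3 = 4, A[2][1] + B[1][1] = -5 + -4 = -9, A[2][2] + B[2][1] = -5 + -3 = -8) = -9 (attained at k = 1)
  C[2][2] = min over k of (A[2][0] + B[0][2] = 1 + -4 = -3, A[2][1] + B[1][2] = -5 + 9 = 4, A[2][2] + B[2][2] = -5 + 8 = 3) = -3 (attained at k = 0)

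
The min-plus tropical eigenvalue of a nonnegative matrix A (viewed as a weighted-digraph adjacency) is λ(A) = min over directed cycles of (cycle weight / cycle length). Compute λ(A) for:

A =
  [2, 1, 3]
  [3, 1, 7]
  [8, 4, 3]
λ(A) = 1

Enumerate directed cycles and compute their means (weight / length). Sample:
  cycle 0 → 0: weight = 2, length = 1, mean = 2/1 ≈ 2.000
  cycle 1 → 1: weight = 1, length = 1, mean = 1/1 ≈ 1.000
  cycle 2 → 2: weight = 3, length = 1, mean = 3/1 ≈ 3.000
  cycle 0 → 1 → 0: weight = 4, length = 2, mean = 4/2 ≈ 2.000
  cycle 0 → 2 → 0: weight = 11, length = 2, mean = 11/2 ≈ 5.500
  cycle 1 → 0 → 1: weight = 4, length = 2, mean = 4/2 ≈ 2.000
Minimum mean = 1.000, attained e.g. along the cycle 1 → 1 with weight 1 and length 1. So λ(A) = 1/1 = 1.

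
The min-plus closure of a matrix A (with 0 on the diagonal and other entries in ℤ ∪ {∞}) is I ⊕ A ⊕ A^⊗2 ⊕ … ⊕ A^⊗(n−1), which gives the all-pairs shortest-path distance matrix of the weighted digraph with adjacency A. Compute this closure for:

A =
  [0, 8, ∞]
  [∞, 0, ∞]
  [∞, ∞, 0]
Closure =
  [0, 8, ∞]
  [∞, 0, ∞]
  [∞, ∞, 0]

This is the Floyd-Warshall all-pairs shortest-path computation. For each intermediate vertex k = 0, 1, …, 2, update dist[i][j] ← min(dist[i][j], dist[i][k] + dist[k][j]). The final matrix gives, for each (i, j), the minimum total weight of any directed path from i to j (possibly empty when i = j).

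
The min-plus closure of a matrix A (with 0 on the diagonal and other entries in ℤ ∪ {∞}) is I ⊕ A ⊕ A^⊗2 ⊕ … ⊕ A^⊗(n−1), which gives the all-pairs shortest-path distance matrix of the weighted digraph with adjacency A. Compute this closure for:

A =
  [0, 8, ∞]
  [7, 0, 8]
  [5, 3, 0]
Closure =
  [0, 8, 16]
  [7, 0, 8]
  [5, 3, 0]

This is the Floyd-Warshall all-pairs shortest-path computation. For each intermediate vertex k = 0, 1, …, 2, update dist[i][j] ← min(dist[i][j], dist[i][k] + dist[k][j]). The final matrix gives, for each (i, j), the minimum total weight of any directed path from i to j (possibly empty when i = j).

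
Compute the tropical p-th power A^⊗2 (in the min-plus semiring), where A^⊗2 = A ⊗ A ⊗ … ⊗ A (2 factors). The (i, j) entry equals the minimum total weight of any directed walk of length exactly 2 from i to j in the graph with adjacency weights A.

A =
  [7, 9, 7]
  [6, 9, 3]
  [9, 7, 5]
A^⊗2 =
  [14, 14, 12]
  [12, 10, 8]
  [13, 12, 10]

Each entry (A^⊗2)_ij equals the minimum over all length-2 walks i = v_0 → v_1 → … → v_2 = j of Σ_t A[v_t][v_{t+1}]. For example, for (i, j) = (0, 2) we minimise over 3 possible intermediate vertex sequences; the minimum is 12, attained along the walk 0 → 1 → 2.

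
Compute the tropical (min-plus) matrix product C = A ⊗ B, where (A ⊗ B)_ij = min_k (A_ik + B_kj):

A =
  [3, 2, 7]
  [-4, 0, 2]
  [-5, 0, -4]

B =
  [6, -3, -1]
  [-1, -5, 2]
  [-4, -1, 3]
A ⊗ B =
  [1, -3, 2]
  [-2, -7, -5]
  [-8, -8, -6]

Apply the min-plus product entry-by-entry:
  C[0][0] = min over k of (A[0][0] + B[0][0] = 3 + 6 = 9, A[0][1] + B[1][0] = 2 + -1 = 1, A[0][2] + B[2][0] = 7 + -4 = 3) = 1 (attained at k = 1)
  C[0][1] = min over k of (A[0][0] + B[0][1] = 3 + -3 = 0, A[0][1] + B[1][1] = 2 + -5 = -3, A[0][2] + B[2][1] = 7 + -1 = 6) = -3 (attained at k = 1)
  C[0][2] = min over k of (A[0][0] + B[0][2] = 3 + -1 = 2, A[0][1] + B[1][2] = 2 + 2 = 4, A[0][2] + B[2][2] = 7 + 3 = 10) = 2 (attained at k = 0)
  C[1][0] = min over k of (A[1][0] + B[0][0] = -4 + 6 = 2, A[1][1] + B[1][0] = 0 + -1 = -1, A[1][2] + B[2][0] = 2 + -4 = -2) = -2 (attained at k = 2)
  C[1][1] = min over k of (A[1][0] + B[0][1] = -4 + -3 = -7, A[1][1] + B[1][1] = 0 + -5 = -5, A[1][2] + B[2][1] = 2 + -1 = 1) = -7 (attained at k = 0)
  C[1][2] = min over k of (A[1][0] + B[0][2] = -4 + -1 = -5, A[1][1] + B[1][2] = 0 + 2 = 2, A[1][2] + B[2][2] = 2 + 3 = 5) = -5 (attained at k = 0)
  C[2][0] = min over k of (A[2][0] + B[0][0] = -5 + 6 = 1, A[2][1] + B[1][0] = 0 + -1 = -1, A[2][2] + B[2][0] = -4 + -4 = -8) = -8 (attained at k = 2)
  C[2][1] = min over k of (A[2][0] + B[0][1] = -5 + -3 = -8, A[2][1] + B[1][1] = 0 + -5 = -5, A[2][2] + B[2][1] = -4 + -1 = -5) = -8 (attained at k = 0)
  C[2][2] = min over k of (A[2][0] + B[0][2] = -5 + -1 = -6, A[2][1] + B[1][2] = 0 + 2 = 2, A[2][2] + B[2][2] = -4 + 3 = -1) = -6 (attained at k = 0)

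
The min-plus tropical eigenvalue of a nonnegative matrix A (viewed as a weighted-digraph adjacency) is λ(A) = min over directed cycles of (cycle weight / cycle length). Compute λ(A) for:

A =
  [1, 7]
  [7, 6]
λ(A) = 1

Enumerate directed cycles and compute their means (weight / length). Sample:
  cycle 0 → 0: weight = 1, length = 1, mean = 1/1 ≈ 1.000
  cycle 1 → 1: weight = 6, length = 1, mean = 6/1 ≈ 6.000
  cycle 0 → 1 → 0: weight = 14, length = 2, mean = 14/2 ≈ 7.000
  cycle 1 → 0 → 1: weight = 14, length = 2, mean = 14/2 ≈ 7.000
Minimum mean = 1.000, attained e.g. along the cycle 0 → 0 with weight 1 and length 1. So λ(A) = 1/1 = 1.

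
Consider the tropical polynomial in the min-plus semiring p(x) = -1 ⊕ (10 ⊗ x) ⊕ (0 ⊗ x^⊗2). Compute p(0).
p(0) = -1

A tropical monomial a ⊗ x^⊗i evaluates to a + i · x. Evaluating each term at x = 0:
  Term 0 contributes -1 + 0 · 0 = -1
  Term 1 contributes 10 + 1 · 0 = 10
  Term 2 contributes 0 + 2 · 0 = 0
p(0) = ⊕ of these = min[-1, 10, 0] = -1.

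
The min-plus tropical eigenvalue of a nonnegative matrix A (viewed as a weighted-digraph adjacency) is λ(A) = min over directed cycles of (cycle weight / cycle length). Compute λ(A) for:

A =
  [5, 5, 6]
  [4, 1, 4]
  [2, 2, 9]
λ(A) = 1

Enumerate directed cycles and compute their means (weight / length). Sample:
  cycle 0 → 0: weight = 5, length = 1, mean = 5/1 ≈ 5.000
  cycle 1 → 1: weight = 1, length = 1, mean = 1/1 ≈ 1.000
  cycle 2 → 2: weight = 9, length = 1, mean = 9/1 ≈ 9.000
  cycle 0 → 1 → 0: weight = 9, length = 2, mean = 9/2 ≈ 4.500
  cycle 0 → 2 → 0: weight = 8, length = 2, mean = 8/2 ≈ 4.000
  cycle 1 → 0 → 1: weight = 9, length = 2, mean = 9/2 ≈ 4.500
Minimum mean = 1.000, attained e.g. along the cycle 1 → 1 with weight 1 and length 1. So λ(A) = 1/1 = 1.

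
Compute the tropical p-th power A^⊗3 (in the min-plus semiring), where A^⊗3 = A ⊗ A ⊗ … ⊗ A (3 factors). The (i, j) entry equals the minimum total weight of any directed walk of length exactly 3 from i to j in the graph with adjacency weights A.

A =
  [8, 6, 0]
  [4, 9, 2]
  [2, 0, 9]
A^⊗3 =
  [4, 8, 2]
  [6, 4, 4]
  [4, 2, 4]

Each entry (A^⊗3)_ij equals the minimum over all length-3 walks i = v_0 → v_1 → … → v_3 = j of Σ_t A[v_t][v_{t+1}]. For example, for (i, j) = (0, 2) we minimise over 9 possible intermediate vertex sequences; the minimum is 2, attained along the walk 0 → 2 → 0 → 2.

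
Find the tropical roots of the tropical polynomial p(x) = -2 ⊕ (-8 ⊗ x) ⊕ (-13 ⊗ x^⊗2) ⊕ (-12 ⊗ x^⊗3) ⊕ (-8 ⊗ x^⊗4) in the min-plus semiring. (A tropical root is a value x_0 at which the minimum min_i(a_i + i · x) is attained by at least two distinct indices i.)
Roots: {-4, -1, 5, 6}

Each tropical root is a break point of the lower envelope of the lines y = a_i + i · x (there are 5 lines, with slopes 0, 1, ..., 4). Only the lines that attain the minimum somewhere contribute to roots; other lines are dominated. Here the surviving (envelope) indices are i = 4, i = 3, i = 2, i = 1, i = 0.
Intersections between consecutive envelope lines give the roots: for adjacent envelope indices i < j the intersection is x = (a_i − a_j) / (j − i). Reading off the sorted break points: {-4, -1, 5, 6}.
Verification: at each break x_0, at least two indices attain the minimum of min_i(a_i + i · x_0).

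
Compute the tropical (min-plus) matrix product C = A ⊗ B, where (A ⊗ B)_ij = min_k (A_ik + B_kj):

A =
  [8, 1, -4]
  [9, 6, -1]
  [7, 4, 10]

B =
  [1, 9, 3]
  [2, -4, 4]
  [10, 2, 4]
A ⊗ B =
  [3, -3, 0]
  [8, 1, 3]
  [6, 0, 8]

Apply the min-plus product entry-by-entry:
  C[0][0] = min over k of (A[0][0] + B[0][0] = 8 + 1 = 9, A[0][1] + B[1][0] = 1 + 2 = 3, A[0][2] + B[2][0] = -4 + 10 = 6) = 3 (attained at k = 1)
  C[0][1] = min over k of (A[0][0] + B[0][1] = 8 + 9 = 17, A[0][1] + B[1][1] = 1 + -4 = -3, A[0][2] + B[2][1] = -4 + 2 = -2) = -3 (attained at k = 1)
  C[0][2] = min over k of (A[0][0] + B[0][2] = 8 + 3 = 11, A[0][1] + B[1][2] = 1 + 4 = 5, A[0][2] + B[2][2] = -4 + 4 = 0) = 0 (attained at k = 2)
  C[1][0] = min over k of (A[1][0] + B[0][0] = 9 + 1 = 10, A[1][1] + B[1][0] = 6 + 2 = 8, A[1][2] + B[2][0] = -1 + 10 = 9) = 8 (attained at k = 1)
  C[1][1] = min over k of (A[1][0] + B[0][1] = 9 + 9 = 18, A[1][1] + B[1][1] = 6 + -4 = 2, A[1][2] + B[2][1] = -1 + 2 = 1) = 1 (attained at k = 2)
  C[1][2] = min over k of (A[1][0] + B[0][2] = 9 + 3 = 12, A[1][1] + B[1][2] = 6 + 4 = 10, A[1][2] + B[2][2] = -1 + 4 = 3) = 3 (attained at k = 2)
  C[2][0] = min over k of (A[2][0] + B[0][0] = 7 + 1 = 8, A[2][1] + B[1][0] = 4 + 2 = 6, A[2][2] + B[2][0] = 10 + 10 = 20) = 6 (attained at k = 1)
  C[2][1] = min over k of (A[2][0] + B[0][1] = 7 + 9 = 16, A[2][1] + B[1][1] = 4 + -4 = 0, A[2][2] + B[2][1] = 10 + 2 = 12) = 0 (attained at k = 1)
  C[2][2] = min over k of (A[2][0] + B[0][2] = 7 + 3 = 10, A[2][1] + B[1][2] = 4 + 4 = 8, A[2][2] + B[2][2] = 10 + 4 = 14) = 8 (attained at k = 1)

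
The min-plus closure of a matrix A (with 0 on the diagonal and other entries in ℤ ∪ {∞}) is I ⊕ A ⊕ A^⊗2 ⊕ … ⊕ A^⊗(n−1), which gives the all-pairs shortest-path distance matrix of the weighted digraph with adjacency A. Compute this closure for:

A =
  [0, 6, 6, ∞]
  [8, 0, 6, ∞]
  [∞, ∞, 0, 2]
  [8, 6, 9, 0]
Closure =
  [0, 6, 6, 8]
  [8, 0, 6, 8]
  [10, 8, 0, 2]
  [8, 6, 9, 0]

This is the Floyd-Warshall all-pairs shortest-path computation. For each intermediate vertex k = 0, 1, …, 3, update dist[i][j] ← min(dist[i][j], dist[i][k] + dist[k][j]). The final matrix gives, for each (i, j), the minimum total weight of any directed path from i to j (possibly empty when i = j).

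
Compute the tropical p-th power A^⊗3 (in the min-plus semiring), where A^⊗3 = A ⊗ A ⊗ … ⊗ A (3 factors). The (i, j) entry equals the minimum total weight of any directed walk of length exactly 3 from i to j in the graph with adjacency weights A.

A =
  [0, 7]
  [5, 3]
A^⊗3 =
  [0, 7]
  [5, 9]

Each entry (A^⊗3)_ij equals the minimum over all length-3 walks i = v_0 → v_1 → … → v_3 = j of Σ_t A[v_t][v_{t+1}]. For example, for (i, j) = (0, 1) we minimise over 4 possible intermediate vertex sequences; the minimum is 7, attained along the walk 0 → 0 → 0 → 1.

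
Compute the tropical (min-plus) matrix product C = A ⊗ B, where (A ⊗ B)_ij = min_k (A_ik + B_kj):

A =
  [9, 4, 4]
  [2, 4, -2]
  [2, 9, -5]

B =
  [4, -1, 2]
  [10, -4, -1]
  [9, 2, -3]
A ⊗ B =
  [13, 0, 1]
  [6, 0, -5]
  [4, -3, -8]

Apply the min-plus product entry-by-entry:
  C[0][0] = min over k of (A[0][0] + B[0][0] = 9 + 4 = 13, A[0][1] + B[1][0] = 4 + 10 = 14, A[0][2] + B[2][0] = 4 + 9 = 13) = 13 (attained at k = 0)
  C[0][1] = min over k of (A[0][0] + B[0][1] = 9 + -1 = 8, A[0][1] + B[1][1] = 4 + -4 = 0, A[0][2] + B[2][1] = 4 + 2 = 6) = 0 (attained at k = 1)
  C[0][2] = min over k of (A[0][0] + B[0][2] = 9 + 2 = 11, A[0][1] + B[1][2] = 4 + -1 = 3, A[0][2] + B[2][2] = 4 + -3 = 1) = 1 (attained at k = 2)
  C[1][0] = min over k of (A[1][0] + B[0][0] = 2 + 4 = 6, A[1][1] + B[1][0] = 4 + 10 = 14, A[1][2] + B[2][0] = -2 + 9 = 7) = 6 (attained at k = 0)
  C[1][1] = min over k of (A[1][0] + B[0][1] = 2 + -1 = 1, A[1][1] + B[1][1] = 4 + -4 = 0, A[1][2] + B[2][1] = -2 + 2 = 0) = 0 (attained at k = 1)
  C[1][2] = min over k of (A[1][0] + B[0][2] = 2 + 2 = 4, A[1][1] + B[1][2] = 4 + -1 = 3, A[1][2] + B[2][2] = -2 + -3 = -5) = -5 (attained at k = 2)
  C[2][0] = min over k of (A[2][0] + B[0][0] = 2 + 4 = 6, A[2][1] + B[1][0] = 9 + 10 = 19, A[2][2] + B[2][0] = -5 + 9 = 4) = 4 (attained at k = 2)
  C[2][1] = min over k of (A[2][0] + B[0][1] = 2 + -1 = 1, A[2][1] + B[1][1] = 9 + -4 = 5, A[2][2] + B[2][1] = -5 + 2 = -3) = -3 (attained at k = 2)
  C[2][2] = min over k of (A[2][0] + B[0][2] = 2 + 2 = 4, A[2][1] + B[1][2] = 9 + -1 = 8, A[2][2] + B[2][2] = -5 + -3 = -8) = -8 (attained at k = 2)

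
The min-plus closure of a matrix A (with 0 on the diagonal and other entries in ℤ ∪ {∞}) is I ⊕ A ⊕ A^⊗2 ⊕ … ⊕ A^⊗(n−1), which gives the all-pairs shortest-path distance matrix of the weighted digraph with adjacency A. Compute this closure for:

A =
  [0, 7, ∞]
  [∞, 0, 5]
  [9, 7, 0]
Closure =
  [0, 7, 12]
  [14, 0, 5]
  [9, 7, 0]

This is the Floyd-Warshall all-pairs shortest-path computation. For each intermediate vertex k = 0, 1, …, 2, update dist[i][j] ← min(dist[i][j], dist[i][k] + dist[k][j]). The final matrix gives, for each (i, j), the minimum total weight of any directed path from i to j (possibly empty when i = j).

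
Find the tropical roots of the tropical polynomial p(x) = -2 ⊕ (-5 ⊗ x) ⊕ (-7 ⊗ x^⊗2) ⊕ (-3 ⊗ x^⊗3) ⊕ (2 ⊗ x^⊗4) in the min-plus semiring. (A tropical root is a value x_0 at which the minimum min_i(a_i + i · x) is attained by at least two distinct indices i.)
Roots: {-5, -4, 2, 3}

Each tropical root is a break point of the lower envelope of the lines y = a_i + i · x (there are 5 lines, with slopes 0, 1, ..., 4). Only the lines that attain the minimum somewhere contribute to roots; other lines are dominated. Here the surviving (envelope) indices are i = 4, i = 3, i = 2, i = 1, i = 0.
Intersections between consecutive envelope lines give the roots: for adjacent envelope indices i < j the intersection is x = (a_i − a_j) / (j − i). Reading off the sorted break points: {-5, -4, 2, 3}.
Verification: at each break x_0, at least two indices attain the minimum of min_i(a_i + i · x_0).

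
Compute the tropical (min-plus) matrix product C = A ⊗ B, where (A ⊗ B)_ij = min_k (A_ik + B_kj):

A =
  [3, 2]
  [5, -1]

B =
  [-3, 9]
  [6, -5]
A ⊗ B =
  [0, -3]
  [2, -6]

Apply the min-plus product entry-by-entry:
  C[0][0] = min over k of (A[0][0] + B[0][0] = 3 + -3 = 0, A[0][1] + B[1][0] = 2 + 6 = 8) = 0 (attained at k = 0)
  C[0][1] = min over k of (A[0][0] + B[0][1] = 3 + 9 = 12, A[0][1] + B[1][1] = 2 + -5 = -3) = -3 (attained at k = 1)
  C[1][0] = min over k of (A[1][0] + B[0][0] = 5 + -3 = 2, A[1][1] + B[1][0] = -1 + 6 = 5) = 2 (attained at k = 0)
  C[1][1] = min over k of (A[1][0] + B[0][1] = 5 + 9 = 14, A[1][1] + B[1][1] = -1 + -5 = -6) = -6 (attained at k = 1)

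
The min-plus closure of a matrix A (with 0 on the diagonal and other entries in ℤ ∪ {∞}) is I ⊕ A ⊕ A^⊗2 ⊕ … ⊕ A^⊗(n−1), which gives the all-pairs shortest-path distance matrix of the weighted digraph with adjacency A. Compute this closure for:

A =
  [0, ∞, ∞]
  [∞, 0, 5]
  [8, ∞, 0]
Closure =
  [0, ∞, ∞]
  [13, 0, 5]
  [8, ∞, 0]

This is the Floyd-Warshall all-pairs shortest-path computation. For each intermediate vertex k = 0, 1, …, 2, update dist[i][j] ← min(dist[i][j], dist[i][k] + dist[k][j]). The final matrix gives, for each (i, j), the minimum total weight of any directed path from i to j (possibly empty when i = j).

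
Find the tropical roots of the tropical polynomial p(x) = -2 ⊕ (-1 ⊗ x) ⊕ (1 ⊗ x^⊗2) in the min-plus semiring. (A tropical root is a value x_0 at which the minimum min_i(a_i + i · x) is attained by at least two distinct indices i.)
Roots: {-2, -1}

Each tropical root is a break point of the lower envelope of the lines y = a_i + i · x (there are 3 lines, with slopes 0, 1, ..., 2). Only the lines that attain the minimum somewhere contribute to roots; other lines are dominated. Here the surviving (envelope) indices are i = 2, i = 1, i = 0.
Intersections between consecutive envelope lines give the roots: for adjacent envelope indices i < j the intersection is x = (a_i − a_j) / (j − i). Reading off the sorted break points: {-2, -1}.
Verification: at each break x_0, at least two indices attain the minimum of min_i(a_i + i · x_0).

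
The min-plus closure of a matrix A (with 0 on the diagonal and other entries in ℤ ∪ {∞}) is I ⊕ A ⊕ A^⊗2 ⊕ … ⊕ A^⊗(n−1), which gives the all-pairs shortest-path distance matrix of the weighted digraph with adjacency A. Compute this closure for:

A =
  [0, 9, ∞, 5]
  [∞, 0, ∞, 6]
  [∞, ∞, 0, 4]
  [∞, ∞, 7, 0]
Closure =
  [0, 9, 12, 5]
  [∞, 0, 13, 6]
  [∞, ∞, 0, 4]
  [∞, ∞, 7, 0]

This is the Floyd-Warshall all-pairs shortest-path computation. For each intermediate vertex k = 0, 1, …, 3, update dist[i][j] ← min(dist[i][j], dist[i][k] + dist[k][j]). The final matrix gives, for each (i, j), the minimum total weight of any directed path from i to j (possibly empty when i = j).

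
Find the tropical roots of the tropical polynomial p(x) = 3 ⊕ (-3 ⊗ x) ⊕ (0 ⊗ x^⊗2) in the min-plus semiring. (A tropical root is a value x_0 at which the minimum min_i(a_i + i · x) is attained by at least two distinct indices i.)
Roots: {-3, 6}

Each tropical root is a break point of the lower envelope of the lines y = a_i + i · x (there are 3 lines, with slopes 0, 1, ..., 2). Only the lines that attain the minimum somewhere contribute to roots; other lines are dominated. Here the surviving (envelope) indices are i = 2, i = 1, i = 0.
Intersections between consecutive envelope lines give the roots: for adjacent envelope indices i < j the intersection is x = (a_i − a_j) / (j − i). Reading off the sorted break points: {-3, 6}.
Verification: at each break x_0, at least two indices attain the minimum of min_i(a_i + i · x_0).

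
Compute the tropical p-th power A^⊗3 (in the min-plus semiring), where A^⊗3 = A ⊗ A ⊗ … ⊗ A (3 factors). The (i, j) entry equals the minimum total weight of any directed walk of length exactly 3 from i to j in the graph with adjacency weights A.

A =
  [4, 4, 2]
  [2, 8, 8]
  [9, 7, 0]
A^⊗3 =
  [10, 9, 2]
  [8, 10, 4]
  [9, 7, 0]

Each entry (A^⊗3)_ij equals the minimum over all length-3 walks i = v_0 → v_1 → … → v_3 = j of Σ_t A[v_t][v_{t+1}]. For example, for (i, j) = (0, 2) we minimise over 9 possible intermediate vertex sequences; the minimum is 2, attained along the walk 0 → 2 → 2 → 2.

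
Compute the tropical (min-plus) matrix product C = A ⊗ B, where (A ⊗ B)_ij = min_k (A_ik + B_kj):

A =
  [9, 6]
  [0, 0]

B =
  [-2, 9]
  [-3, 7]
A ⊗ B =
  [3, 13]
  [-3, 7]

Apply the min-plus product entry-by-entry:
  C[0][0] = min over k of (A[0][0] + B[0][0] = 9 + -2 = 7, A[0][1] + B[1][0] = 6 + -3 = 3) = 3 (attained at k = 1)
  C[0][1] = min over k of (A[0][0] + B[0][1] = 9 + 9 = 18, A[0][1] + B[1][1] = 6 + 7 = 13) = 13 (attained at k = 1)
  C[1][0] = min over k of (A[1][0] + B[0][0] = 0 + -2 = -2, A[1][1] + B[1][0] = 0 + -3 = -3) = -3 (attained at k = 1)
  C[1][1] = min over k of (A[1][0] + B[0][1] = 0 + 9 = 9, A[1][1] + B[1][1] = 0 + 7 = 7) = 7 (attained at k = 1)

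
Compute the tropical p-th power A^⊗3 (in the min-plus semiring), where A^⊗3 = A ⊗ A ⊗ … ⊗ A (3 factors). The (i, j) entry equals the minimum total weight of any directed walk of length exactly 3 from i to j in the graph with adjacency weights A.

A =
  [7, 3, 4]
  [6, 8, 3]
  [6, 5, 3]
A^⊗3 =
  [12, 11, 9]
  [12, 11, 9]
  [12, 11, 9]

Each entry (A^⊗3)_ij equals the minimum over all length-3 walks i = v_0 → v_1 → … → v_3 = j of Σ_t A[v_t][v_{t+1}]. For example, for (i, j) = (0, 2) we minimise over 9 possible intermediate vertex sequences; the minimum is 9, attained along the walk 0 → 1 → 2 → 2.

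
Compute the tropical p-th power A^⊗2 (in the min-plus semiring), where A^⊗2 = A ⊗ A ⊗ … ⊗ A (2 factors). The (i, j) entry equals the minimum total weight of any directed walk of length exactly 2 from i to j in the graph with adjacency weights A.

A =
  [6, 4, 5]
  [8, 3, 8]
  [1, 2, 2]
A^⊗2 =
  [6, 7, 7]
  [9, 6, 10]
  [3, 4, 4]

Each entry (A^⊗2)_ij equals the minimum over all length-2 walks i = v_0 → v_1 → … → v_2 = j of Σ_t A[v_t][v_{t+1}]. For example, for (i, j) = (0, 2) we minimise over 3 possible intermediate vertex sequences; the minimum is 7, attained along the walk 0 → 2 → 2.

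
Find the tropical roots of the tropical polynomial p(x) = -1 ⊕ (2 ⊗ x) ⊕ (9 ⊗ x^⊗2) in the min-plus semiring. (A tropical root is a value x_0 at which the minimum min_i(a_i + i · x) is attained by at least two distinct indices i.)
Roots: {-7, -3}

Each tropical root is a break point of the lower envelope of the lines y = a_i + i · x (there are 3 lines, with slopes 0, 1, ..., 2). Only the lines that attain the minimum somewhere contribute to roots; other lines are dominated. Here the surviving (envelope) indices are i = 2, i = 1, i = 0.
Intersections between consecutive envelope lines give the roots: for adjacent envelope indices i < j the intersection is x = (a_i − a_j) / (j − i). Reading off the sorted break points: {-7, -3}.
Verification: at each break x_0, at least two indices attain the minimum of min_i(a_i + i · x_0).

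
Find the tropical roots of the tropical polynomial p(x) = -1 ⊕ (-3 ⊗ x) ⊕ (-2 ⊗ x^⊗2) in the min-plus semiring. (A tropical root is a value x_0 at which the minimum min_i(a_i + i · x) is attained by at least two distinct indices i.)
Roots: {-1, 2}

Each tropical root is a break point of the lower envelope of the lines y = a_i + i · x (there are 3 lines, with slopes 0, 1, ..., 2). Only the lines that attain the minimum somewhere contribute to roots; other lines are dominated. Here the surviving (envelope) indices are i = 2, i = 1, i = 0.
Intersections between consecutive envelope lines give the roots: for adjacent envelope indices i < j the intersection is x = (a_i − a_j) / (j − i). Reading off the sorted break points: {-1, 2}.
Verification: at each break x_0, at least two indices attain the minimum of min_i(a_i + i · x_0).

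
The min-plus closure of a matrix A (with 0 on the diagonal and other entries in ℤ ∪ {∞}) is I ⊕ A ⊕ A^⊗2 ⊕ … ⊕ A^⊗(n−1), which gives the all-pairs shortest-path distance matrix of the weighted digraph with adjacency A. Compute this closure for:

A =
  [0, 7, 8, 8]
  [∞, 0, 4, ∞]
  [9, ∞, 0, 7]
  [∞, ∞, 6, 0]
Closure =
  [0, 7, 8, 8]
  [13, 0, 4, 11]
  [9, 16, 0, 7]
  [15, 22, 6, 0]

This is the Floyd-Warshall all-pairs shortest-path computation. For each intermediate vertex k = 0, 1, …, 3, update dist[i][j] ← min(dist[i][j], dist[i][k] + dist[k][j]). The final matrix gives, for each (i, j), the minimum total weight of any directed path from i to j (possibly empty when i = j).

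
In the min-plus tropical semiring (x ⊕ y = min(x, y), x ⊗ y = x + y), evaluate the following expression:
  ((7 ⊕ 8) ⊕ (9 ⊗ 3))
((7 ⊕ 8) ⊕ (9 ⊗ 3)) = 7

Expand innermost to outermost. Recall ⊕ takes the minimum of its arguments and ⊗ takes their sum. Working out the expression ((7 ⊕ 8) ⊕ (9 ⊗ 3)) gives 7.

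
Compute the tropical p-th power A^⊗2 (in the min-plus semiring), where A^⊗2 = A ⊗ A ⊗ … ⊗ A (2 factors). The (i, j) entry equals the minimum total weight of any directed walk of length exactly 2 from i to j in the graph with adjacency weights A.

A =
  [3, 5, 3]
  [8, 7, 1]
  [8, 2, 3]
A^⊗2 =
  [6, 5, 6]
  [9, 3, 4]
  [10, 5, 3]

Each entry (A^⊗2)_ij equals the minimum over all length-2 walks i = v_0 → v_1 → … → v_2 = j of Σ_t A[v_t][v_{t+1}]. For example, for (i, j) = (0, 2) we minimise over 3 possible intermediate vertex sequences; the minimum is 6, attained along the walk 0 → 0 → 2.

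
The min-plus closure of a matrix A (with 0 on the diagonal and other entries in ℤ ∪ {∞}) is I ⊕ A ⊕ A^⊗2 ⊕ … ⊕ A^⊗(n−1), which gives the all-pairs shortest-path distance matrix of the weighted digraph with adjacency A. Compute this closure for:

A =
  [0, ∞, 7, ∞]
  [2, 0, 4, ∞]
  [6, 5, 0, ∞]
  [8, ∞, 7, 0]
Closure =
  [0, 12, 7, ∞]
  [2, 0, 4, ∞]
  [6, 5, 0, ∞]
  [8, 12, 7, 0]

This is the Floyd-Warshall all-pairs shortest-path computation. For each intermediate vertex k = 0, 1, …, 3, update dist[i][j] ← min(dist[i][j], dist[i][k] + dist[k][j]). The final matrix gives, for each (i, j), the minimum total weight of any directed path from i to j (possibly empty when i = j).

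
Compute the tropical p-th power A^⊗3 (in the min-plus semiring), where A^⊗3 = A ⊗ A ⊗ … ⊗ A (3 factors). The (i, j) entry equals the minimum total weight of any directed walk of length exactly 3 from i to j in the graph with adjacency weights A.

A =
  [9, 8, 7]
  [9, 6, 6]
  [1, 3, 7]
A^⊗3 =
  [15, 16, 15]
  [13, 15, 14]
  [9, 11, 15]

Each entry (A^⊗3)_ij equals the minimum over all length-3 walks i = v_0 → v_1 → … → v_3 = j of Σ_t A[v_t][v_{t+1}]. For example, for (i, j) = (0, 2) we minimise over 9 possible intermediate vertex sequences; the minimum is 15, attained along the walk 0 → 2 → 0 → 2.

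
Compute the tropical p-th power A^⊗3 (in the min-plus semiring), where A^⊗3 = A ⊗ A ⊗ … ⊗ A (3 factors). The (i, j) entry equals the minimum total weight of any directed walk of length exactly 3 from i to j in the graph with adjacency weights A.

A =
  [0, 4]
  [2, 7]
A^⊗3 =
  [0, 4]
  [2, 6]

Each entry (A^⊗3)_ij equals the minimum over all length-3 walks i = v_0 → v_1 → … → v_3 = j of Σ_t A[v_t][v_{t+1}]. For example, for (i, j) = (0, 1) we minimise over 4 possible intermediate vertex sequences; the minimum is 4, attained along the walk 0 → 0 → 0 → 1.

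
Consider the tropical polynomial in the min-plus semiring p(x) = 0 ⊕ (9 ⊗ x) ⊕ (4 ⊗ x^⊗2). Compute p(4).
p(4) = 0

A tropical monomial a ⊗ x^⊗i evaluates to a + i · x. Evaluating each term at x = 4:
  Term 0 contributes 0 + 0 · 4 = 0
  Term 1 contributes 9 + 1 · 4 = 13
  Term 2 contributes 4 + 2 · 4 = 12
p(4) = ⊕ of these = min[0, 13, 12] = 0.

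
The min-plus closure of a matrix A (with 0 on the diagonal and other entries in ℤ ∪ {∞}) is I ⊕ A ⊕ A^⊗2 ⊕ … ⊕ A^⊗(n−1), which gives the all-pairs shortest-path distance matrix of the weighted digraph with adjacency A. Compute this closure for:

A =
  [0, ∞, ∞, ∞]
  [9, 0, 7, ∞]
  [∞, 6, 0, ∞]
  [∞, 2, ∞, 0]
Closure =
  [0, ∞, ∞, ∞]
  [9, 0, 7, ∞]
  [15, 6, 0, ∞]
  [11, 2, 9, 0]

This is the Floyd-Warshall all-pairs shortest-path computation. For each intermediate vertex k = 0, 1, …, 3, update dist[i][j] ← min(dist[i][j], dist[i][k] + dist[k][j]). The final matrix gives, for each (i, j), the minimum total weight of any directed path from i to j (possibly empty when i = j).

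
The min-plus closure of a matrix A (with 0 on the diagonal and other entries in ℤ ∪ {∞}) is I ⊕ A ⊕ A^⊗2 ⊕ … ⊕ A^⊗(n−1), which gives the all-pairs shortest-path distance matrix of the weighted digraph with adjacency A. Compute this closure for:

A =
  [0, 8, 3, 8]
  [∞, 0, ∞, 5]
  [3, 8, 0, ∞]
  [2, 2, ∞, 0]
Closure =
  [0, 8, 3, 8]
  [7, 0, 10, 5]
  [3, 8, 0, 11]
  [2, 2, 5, 0]

This is the Floyd-Warshall all-pairs shortest-path computation. For each intermediate vertex k = 0, 1, …, 3, update dist[i][j] ← min(dist[i][j], dist[i][k] + dist[k][j]). The final matrix gives, for each (i, j), the minimum total weight of any directed path from i to j (possibly empty when i = j).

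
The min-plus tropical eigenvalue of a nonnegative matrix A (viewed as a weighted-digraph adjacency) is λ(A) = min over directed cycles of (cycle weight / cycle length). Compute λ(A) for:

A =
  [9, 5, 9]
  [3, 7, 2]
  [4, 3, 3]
λ(A) = 5/2

Enumerate directed cycles and compute their means (weight / length). Sample:
  cycle 0 → 0: weight = 9, length = 1, mean = 9/1 ≈ 9.000
  cycle 1 → 1: weight = 7, length = 1, mean = 7/1 ≈ 7.000
  cycle 2 → 2: weight = 3, length = 1, mean = 3/1 ≈ 3.000
  cycle 0 → 1 → 0: weight = 8, length = 2, mean = 8/2 ≈ 4.000
  cycle 0 → 2 → 0: weight = 13, length = 2, mean = 13/2 ≈ 6.500
  cycle 1 → 0 → 1: weight = 8, length = 2, mean = 8/2 ≈ 4.000
Minimum mean = 2.500, attained e.g. along the cycle 1 → 2 → 1 with weight 5 and length 2. So λ(A) = 5/2 = 5/2.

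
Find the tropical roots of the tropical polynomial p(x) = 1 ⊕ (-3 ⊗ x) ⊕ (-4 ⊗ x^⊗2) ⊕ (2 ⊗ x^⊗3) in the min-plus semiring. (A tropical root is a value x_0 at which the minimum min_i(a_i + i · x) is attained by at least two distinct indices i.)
Roots: {-6, 1, 4}

Each tropical root is a break point of the lower envelope of the lines y = a_i + i · x (there are 4 lines, with slopes 0, 1, ..., 3). Only the lines that attain the minimum somewhere contribute to roots; other lines are dominated. Here the surviving (envelope) indices are i = 3, i = 2, i = 1, i = 0.
Intersections between consecutive envelope lines give the roots: for adjacent envelope indices i < j the intersection is x = (a_i − a_j) / (j − i). Reading off the sorted break points: {-6, 1, 4}.
Verification: at each break x_0, at least two indices attain the minimum of min_i(a_i + i · x_0).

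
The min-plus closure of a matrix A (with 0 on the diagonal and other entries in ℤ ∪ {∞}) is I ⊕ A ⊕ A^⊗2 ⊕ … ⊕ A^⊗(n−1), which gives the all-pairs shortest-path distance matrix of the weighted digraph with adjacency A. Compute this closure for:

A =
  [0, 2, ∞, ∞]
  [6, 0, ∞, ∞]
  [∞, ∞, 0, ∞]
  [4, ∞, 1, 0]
Closure =
  [0, 2, ∞, ∞]
  [6, 0, ∞, ∞]
  [∞, ∞, 0, ∞]
  [4, 6, 1, 0]

This is the Floyd-Warshall all-pairs shortest-path computation. For each intermediate vertex k = 0, 1, …, 3, update dist[i][j] ← min(dist[i][j], dist[i][k] + dist[k][j]). The final matrix gives, for each (i, j), the minimum total weight of any directed path from i to j (possibly empty when i = j).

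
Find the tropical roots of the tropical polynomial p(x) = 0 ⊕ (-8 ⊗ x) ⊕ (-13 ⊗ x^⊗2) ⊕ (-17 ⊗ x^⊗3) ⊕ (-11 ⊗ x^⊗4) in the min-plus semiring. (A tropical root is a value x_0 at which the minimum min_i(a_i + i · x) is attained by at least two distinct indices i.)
Roots: {-6, 4, 5, 8}

Each tropical root is a break point of the lower envelope of the lines y = a_i + i · x (there are 5 lines, with slopes 0, 1, ..., 4). Only the lines that attain the minimum somewhere contribute to roots; other lines are dominated. Here the surviving (envelope) indices are i = 4, i = 3, i = 2, i = 1, i = 0.
Intersections between consecutive envelope lines give the roots: for adjacent envelope indices i < j the intersection is x = (a_i − a_j) / (j − i). Reading off the sorted break points: {-6, 4, 5, 8}.
Verification: at each break x_0, at least two indices attain the minimum of min_i(a_i + i · x_0).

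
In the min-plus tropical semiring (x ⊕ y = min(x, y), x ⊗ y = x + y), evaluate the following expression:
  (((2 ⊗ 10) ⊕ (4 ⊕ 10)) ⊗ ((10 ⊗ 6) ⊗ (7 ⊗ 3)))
(((2 ⊗ 10) ⊕ (4 ⊕ 10)) ⊗ ((10 ⊗ 6) ⊗ (7 ⊗ 3))) = 30

Expand innermost to outermost. Recall ⊕ takes the minimum of its arguments and ⊗ takes their sum. Working out the expression (((2 ⊗ 10) ⊕ (4 ⊕ 10)) ⊗ ((10 ⊗ 6) ⊗ (7 ⊗ 3))) gives 30.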